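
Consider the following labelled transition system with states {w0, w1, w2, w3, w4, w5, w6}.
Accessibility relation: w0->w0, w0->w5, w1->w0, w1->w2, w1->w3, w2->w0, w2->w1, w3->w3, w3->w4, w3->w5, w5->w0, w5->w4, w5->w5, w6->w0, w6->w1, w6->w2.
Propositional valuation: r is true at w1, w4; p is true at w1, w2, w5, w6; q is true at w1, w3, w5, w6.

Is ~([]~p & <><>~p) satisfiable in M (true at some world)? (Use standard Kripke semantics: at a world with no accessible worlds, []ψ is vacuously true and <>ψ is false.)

Let φ = ~([]~p & <><>~p). Evaluate φ at each world:
  w0 (successors {w0, w5}): φ is true.
  w1 (successors {w0, w2, w3}): φ is true.
  w2 (successors {w0, w1}): φ is true.
  w3 (successors {w3, w4, w5}): φ is true.
  w4 (successors ∅): φ is true.
  w5 (successors {w0, w4, w5}): φ is true.
  w6 (successors {w0, w1, w2}): φ is true.
Detail at w0 (witness):
  At w0: []~p & <><>~p is false, so ~([]~p & <><>~p) is true.
    At w0: []~p is false, <><>~p is true, so []~p & <><>~p is false.
      At w0: []~p requires ~p at every successor {w0, w5}.
        ~p fails at w5, so []~p is false at w0.
      At w0: <><>~p requires <>~p at some successor in {w0, w5}.
        <>~p holds at w0, so <><>~p is true at w0.

Yes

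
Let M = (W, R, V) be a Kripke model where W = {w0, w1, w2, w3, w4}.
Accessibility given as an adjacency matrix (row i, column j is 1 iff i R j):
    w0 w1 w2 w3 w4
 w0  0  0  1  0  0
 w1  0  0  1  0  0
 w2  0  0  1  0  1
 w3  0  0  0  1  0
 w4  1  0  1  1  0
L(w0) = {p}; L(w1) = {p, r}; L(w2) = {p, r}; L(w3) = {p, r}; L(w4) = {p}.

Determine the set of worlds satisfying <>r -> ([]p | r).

w0, w1, w2, w3, w4

Recall that []ψ holds at a world iff ψ holds at every accessible world, and <>ψ holds iff ψ holds at some accessible world.
Let φ = <>r -> ([]p | r). Evaluate φ at each world:
  w0 (successors {w2}): φ is true.
  w1 (successors {w2}): φ is true.
  w2 (successors {w2, w4}): φ is true.
  w3 (successors {w3}): φ is true.
  w4 (successors {w0, w2, w3}): φ is true.
For instance, at w2:
  At w2: <>r is true, []p | r is true, so <>r -> ([]p | r) is true.
    At w2: <>r requires r at some successor in {w2, w4}.
      r holds at w2, so <>r is true at w2.
    At w2: []p is true, r is true, so []p | r is true.
      At w2: []p requires p at every successor {w2, w4}.
        At w2: p is true.
        At w4: p is true.
      So []p is true at w2.
Satisfying worlds: {w0, w1, w2, w3, w4}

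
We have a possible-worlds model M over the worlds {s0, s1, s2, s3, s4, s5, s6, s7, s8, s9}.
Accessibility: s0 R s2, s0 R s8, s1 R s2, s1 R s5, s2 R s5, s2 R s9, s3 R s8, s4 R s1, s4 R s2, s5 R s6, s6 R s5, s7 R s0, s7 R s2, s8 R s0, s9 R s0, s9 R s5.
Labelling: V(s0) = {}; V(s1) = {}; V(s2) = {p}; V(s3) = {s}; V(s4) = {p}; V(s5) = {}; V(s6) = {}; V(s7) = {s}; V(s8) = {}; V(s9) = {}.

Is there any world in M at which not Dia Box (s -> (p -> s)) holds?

Let φ = not Dia Box (s -> (p -> s)). Evaluate φ at each world:
  s0 (successors {s2, s8}): φ is false.
  s1 (successors {s2, s5}): φ is false.
  s2 (successors {s5, s9}): φ is false.
  s3 (successors {s8}): φ is false.
  s4 (successors {s1, s2}): φ is false.
  s5 (successors {s6}): φ is false.
  s6 (successors {s5}): φ is false.
  s7 (successors {s0, s2}): φ is false.
  s8 (successors {s0}): φ is false.
  s9 (successors {s0, s5}): φ is false.
For instance, at s1:
  At s1: Dia Box (s -> (p -> s)) is true, so not Dia Box (s -> (p -> s)) is false.
    At s1: Dia Box (s -> (p -> s)) requires Box (s -> (p -> s)) at some successor in {s2, s5}.
      Box (s -> (p -> s)) holds at s2, so Dia Box (s -> (p -> s)) is true at s1.

No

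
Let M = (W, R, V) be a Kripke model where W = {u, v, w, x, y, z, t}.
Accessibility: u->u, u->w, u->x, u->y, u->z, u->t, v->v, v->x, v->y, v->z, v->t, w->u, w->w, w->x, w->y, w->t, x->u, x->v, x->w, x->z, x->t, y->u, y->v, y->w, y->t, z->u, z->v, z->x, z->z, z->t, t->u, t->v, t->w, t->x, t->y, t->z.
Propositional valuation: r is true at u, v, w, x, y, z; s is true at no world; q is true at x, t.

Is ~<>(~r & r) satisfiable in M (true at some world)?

Yes

Let φ = ~<>(~r & r). Evaluate φ at each world:
  u (successors {u, w, x, y, z, t}): φ is true.
  v (successors {v, x, y, z, t}): φ is true.
  w (successors {u, w, x, y, t}): φ is true.
  x (successors {u, v, w, z, t}): φ is true.
  y (successors {u, v, w, t}): φ is true.
  z (successors {u, v, x, z, t}): φ is true.
  t (successors {u, v, w, x, y, z}): φ is true.
Detail at u (witness):
  At u: <>(~r & r) is false, so ~<>(~r & r) is true.
    At u: <>(~r & r) requires ~r & r at some successor in {u, w, x, y, z, t}.
      At u: ~r & r is false.
      At w: ~r & r is false.
      At x: ~r & r is false.
      At y: ~r & r is false.
      At z: ~r & r is false.
      At t: ~r & r is false.
    So <>(~r & r) is false at u.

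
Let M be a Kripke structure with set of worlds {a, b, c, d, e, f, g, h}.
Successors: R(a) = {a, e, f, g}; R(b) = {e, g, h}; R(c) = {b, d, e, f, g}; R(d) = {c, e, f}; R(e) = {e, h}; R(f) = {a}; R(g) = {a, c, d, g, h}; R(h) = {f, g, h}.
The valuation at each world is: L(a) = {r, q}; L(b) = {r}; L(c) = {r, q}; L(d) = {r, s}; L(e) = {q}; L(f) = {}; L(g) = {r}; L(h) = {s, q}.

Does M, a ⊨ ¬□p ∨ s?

At a: ¬□p is true, s is false, so ¬□p ∨ s is true.
  At a: □p is false, so ¬□p is true.
    At a: □p requires p at every successor {a, e, f, g}.
      p fails at a, so □p is false at a.

Yes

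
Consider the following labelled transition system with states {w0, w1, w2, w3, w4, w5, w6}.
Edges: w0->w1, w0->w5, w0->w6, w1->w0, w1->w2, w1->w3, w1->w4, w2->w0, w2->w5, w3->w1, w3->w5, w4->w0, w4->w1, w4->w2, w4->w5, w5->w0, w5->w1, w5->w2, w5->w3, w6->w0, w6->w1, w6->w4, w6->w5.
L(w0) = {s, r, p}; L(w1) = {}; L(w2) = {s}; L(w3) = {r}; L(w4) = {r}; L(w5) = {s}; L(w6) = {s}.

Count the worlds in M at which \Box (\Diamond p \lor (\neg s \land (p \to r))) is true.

Let φ = \Box (\Diamond p \lor (\neg s \land (p \to r))). Evaluate φ at each world:
  w0 (successors {w1, w5, w6}): φ is true.
  w1 (successors {w0, w2, w3, w4}): φ is false.
  w2 (successors {w0, w5}): φ is false.
  w3 (successors {w1, w5}): φ is true.
  w4 (successors {w0, w1, w2, w5}): φ is false.
  w5 (successors {w0, w1, w2, w3}): φ is false.
  w6 (successors {w0, w1, w4, w5}): φ is false.
For instance, at w5:
  At w5: \Box (\Diamond p \lor (\neg s \land (p \to r))) requires \Diamond p \lor (\neg s \land (p \to r)) at every successor {w0, w1, w2, w3}.
    \Diamond p \lor (\neg s \land (p \to r)) fails at w0, so \Box (\Diamond p \lor (\neg s \land (p \to r))) is false at w5.
      At w0: \Diamond p is false, \neg s \land (p \to r) is false, so \Diamond p \lor (\neg s \land (p \to r)) is false.
Satisfying worlds: {w0, w3}

2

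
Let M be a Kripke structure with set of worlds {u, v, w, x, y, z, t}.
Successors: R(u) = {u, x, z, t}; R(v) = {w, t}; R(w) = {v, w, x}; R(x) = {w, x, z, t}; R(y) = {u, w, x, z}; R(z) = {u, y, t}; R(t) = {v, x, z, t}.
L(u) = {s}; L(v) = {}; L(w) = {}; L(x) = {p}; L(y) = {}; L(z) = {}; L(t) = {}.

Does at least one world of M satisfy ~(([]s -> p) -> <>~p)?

Recall that []ψ holds at a world iff ψ holds at every accessible world, and <>ψ holds iff ψ holds at some accessible world.
Let φ = ~(([]s -> p) -> <>~p). Evaluate φ at each world:
  u (successors {u, x, z, t}): φ is false.
  v (successors {w, t}): φ is false.
  w (successors {v, w, x}): φ is false.
  x (successors {w, x, z, t}): φ is false.
  y (successors {u, w, x, z}): φ is false.
  z (successors {u, y, t}): φ is false.
  t (successors {v, x, z, t}): φ is false.
For instance, at u:
  At u: ([]s -> p) -> <>~p is true, so ~(([]s -> p) -> <>~p) is false.
    At u: []s -> p is true, <>~p is true, so ([]s -> p) -> <>~p is true.
      At u: []s is false, p is false, so []s -> p is true.
      At u: <>~p requires ~p at some successor in {u, x, z, t}.
        ~p holds at u, so <>~p is true at u.

No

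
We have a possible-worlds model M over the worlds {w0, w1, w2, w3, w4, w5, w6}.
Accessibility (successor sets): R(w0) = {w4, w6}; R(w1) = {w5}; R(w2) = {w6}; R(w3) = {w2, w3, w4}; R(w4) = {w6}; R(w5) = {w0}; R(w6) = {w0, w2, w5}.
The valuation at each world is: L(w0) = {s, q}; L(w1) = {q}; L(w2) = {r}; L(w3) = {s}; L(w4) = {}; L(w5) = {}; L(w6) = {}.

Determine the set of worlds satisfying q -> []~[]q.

w0, w2, w3, w4, w5, w6

Let φ = q -> []~[]q. Evaluate φ at each world:
  w0 (successors {w4, w6}): φ is true.
  w1 (successors {w5}): φ is false.
  w2 (successors {w6}): φ is true.
  w3 (successors {w2, w3, w4}): φ is true.
  w4 (successors {w6}): φ is true.
  w5 (successors {w0}): φ is true.
  w6 (successors {w0, w2, w5}): φ is true.
For instance, at w5:
  At w5: q is false, []~[]q is true, so q -> []~[]q is true.
    At w5: []~[]q requires ~[]q at every successor {w0}.
      At w0: ~[]q is true.
    So []~[]q is true at w5.
Satisfying worlds: {w0, w2, w3, w4, w5, w6}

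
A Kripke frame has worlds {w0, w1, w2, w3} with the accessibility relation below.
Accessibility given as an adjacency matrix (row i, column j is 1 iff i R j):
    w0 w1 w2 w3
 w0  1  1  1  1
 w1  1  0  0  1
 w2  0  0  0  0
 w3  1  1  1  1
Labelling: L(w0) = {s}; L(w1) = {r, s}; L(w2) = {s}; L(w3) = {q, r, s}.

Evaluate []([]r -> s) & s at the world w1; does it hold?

Yes

Recall that []ψ holds at a world iff ψ holds at every accessible world, and <>ψ holds iff ψ holds at some accessible world.
At w1: []([]r -> s) is true, s is true, so []([]r -> s) & s is true.
  At w1: []([]r -> s) requires []r -> s at every successor {w0, w3}.
      At w0: []r is false, s is true, so []r -> s is true.
      At w3: []r is false, s is true, so []r -> s is true.
  So []([]r -> s) is true at w1.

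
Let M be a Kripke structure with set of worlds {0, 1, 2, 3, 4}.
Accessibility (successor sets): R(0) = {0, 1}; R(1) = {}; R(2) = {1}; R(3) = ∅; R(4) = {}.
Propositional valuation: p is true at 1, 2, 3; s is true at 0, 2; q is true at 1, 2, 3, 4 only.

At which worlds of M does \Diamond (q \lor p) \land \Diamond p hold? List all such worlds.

0, 2

Let φ = \Diamond (q \lor p) \land \Diamond p. Evaluate φ at each world:
  0 (successors {0, 1}): φ is true.
  1 (successors ∅): φ is false.
  2 (successors {1}): φ is true.
  3 (successors ∅): φ is false.
  4 (successors ∅): φ is false.
For instance, at 2:
  At 2: \Diamond (q \lor p) is true, \Diamond p is true, so \Diamond (q \lor p) \land \Diamond p is true.
    At 2: \Diamond (q \lor p) requires q \lor p at some successor in {1}.
      q \lor p holds at 1, so \Diamond (q \lor p) is true at 2.
    At 2: \Diamond p requires p at some successor in {1}.
      p holds at 1, so \Diamond p is true at 2.
Satisfying worlds: {0, 2}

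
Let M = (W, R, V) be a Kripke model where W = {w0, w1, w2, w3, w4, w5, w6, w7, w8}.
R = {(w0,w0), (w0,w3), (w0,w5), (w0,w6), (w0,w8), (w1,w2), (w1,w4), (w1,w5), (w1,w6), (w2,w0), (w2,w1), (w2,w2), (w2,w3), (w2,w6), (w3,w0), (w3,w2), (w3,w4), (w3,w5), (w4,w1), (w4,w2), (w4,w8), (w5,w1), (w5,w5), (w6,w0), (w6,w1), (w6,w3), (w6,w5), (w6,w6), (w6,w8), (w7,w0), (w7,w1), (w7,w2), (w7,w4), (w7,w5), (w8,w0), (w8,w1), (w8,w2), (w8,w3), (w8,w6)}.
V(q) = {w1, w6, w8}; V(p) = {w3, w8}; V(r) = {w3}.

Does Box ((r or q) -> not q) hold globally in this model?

No

Let φ = Box ((r or q) -> not q). Evaluate φ at each world:
  w0 (successors {w0, w3, w5, w6, w8}): φ is false.
  w1 (successors {w2, w4, w5, w6}): φ is false.
  w2 (successors {w0, w1, w2, w3, w6}): φ is false.
  w3 (successors {w0, w2, w4, w5}): φ is true.
  w4 (successors {w1, w2, w8}): φ is false.
  w5 (successors {w1, w5}): φ is false.
  w6 (successors {w0, w1, w3, w5, w6, w8}): φ is false.
  w7 (successors {w0, w1, w2, w4, w5}): φ is false.
  w8 (successors {w0, w1, w2, w3, w6}): φ is false.
Detail at w0 (counterexample):
  At w0: Box ((r or q) -> not q) requires (r or q) -> not q at every successor {w0, w3, w5, w6, w8}.
    (r or q) -> not q fails at w6, so Box ((r or q) -> not q) is false at w0.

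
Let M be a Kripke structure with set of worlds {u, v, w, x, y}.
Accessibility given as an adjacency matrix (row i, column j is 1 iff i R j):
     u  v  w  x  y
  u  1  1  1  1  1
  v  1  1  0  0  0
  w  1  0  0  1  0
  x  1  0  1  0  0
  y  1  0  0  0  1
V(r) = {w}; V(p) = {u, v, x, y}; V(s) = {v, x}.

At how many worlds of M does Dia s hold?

3

Recall that Dia ψ holds at a world iff ψ holds at some accessible world.
Let φ = Dia s. Evaluate φ at each world:
  u (successors {u, v, w, x, y}): φ is true.
  v (successors {u, v}): φ is true.
  w (successors {u, x}): φ is true.
  x (successors {u, w}): φ is false.
  y (successors {u, y}): φ is false.
For instance, at v:
  At v: Dia s requires s at some successor in {u, v}.
    s holds at v, so Dia s is true at v.
Satisfying worlds: {u, v, w}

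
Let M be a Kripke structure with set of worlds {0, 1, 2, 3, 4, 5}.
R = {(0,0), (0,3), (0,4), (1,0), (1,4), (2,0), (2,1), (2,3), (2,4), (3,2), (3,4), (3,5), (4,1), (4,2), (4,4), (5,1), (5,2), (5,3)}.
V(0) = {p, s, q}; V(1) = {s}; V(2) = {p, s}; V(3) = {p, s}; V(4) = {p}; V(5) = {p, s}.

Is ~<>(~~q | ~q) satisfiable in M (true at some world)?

Let φ = ~<>(~~q | ~q). Evaluate φ at each world:
  0 (successors {0, 3, 4}): φ is false.
  1 (successors {0, 4}): φ is false.
  2 (successors {0, 1, 3, 4}): φ is false.
  3 (successors {2, 4, 5}): φ is false.
  4 (successors {1, 2, 4}): φ is false.
  5 (successors {1, 2, 3}): φ is false.
For instance, at 3:
  At 3: <>(~~q | ~q) is true, so ~<>(~~q | ~q) is false.
    At 3: <>(~~q | ~q) requires ~~q | ~q at some successor in {2, 4, 5}.
      ~~q | ~q holds at 2, so <>(~~q | ~q) is true at 3.

No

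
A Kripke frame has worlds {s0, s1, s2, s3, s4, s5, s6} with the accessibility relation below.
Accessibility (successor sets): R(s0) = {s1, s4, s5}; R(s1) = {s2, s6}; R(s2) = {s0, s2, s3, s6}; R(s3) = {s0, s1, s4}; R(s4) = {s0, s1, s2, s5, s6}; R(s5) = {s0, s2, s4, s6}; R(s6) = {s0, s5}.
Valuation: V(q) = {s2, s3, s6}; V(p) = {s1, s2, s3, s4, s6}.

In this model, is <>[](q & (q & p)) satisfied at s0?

At s0: <>[](q & (q & p)) requires [](q & (q & p)) at some successor in {s1, s4, s5}.
  [](q & (q & p)) holds at s1, so <>[](q & (q & p)) is true at s0.
    At s1: [](q & (q & p)) requires q & (q & p) at every successor {s2, s6}.
      At s2: q & (q & p) is true.
      At s6: q & (q & p) is true.
    So [](q & (q & p)) is true at s1.

Yes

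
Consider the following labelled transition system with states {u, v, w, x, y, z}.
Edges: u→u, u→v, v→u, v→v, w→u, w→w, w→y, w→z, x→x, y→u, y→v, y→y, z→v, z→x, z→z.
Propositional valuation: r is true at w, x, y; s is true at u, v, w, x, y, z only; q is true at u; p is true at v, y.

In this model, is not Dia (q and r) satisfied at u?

At u: Dia (q and r) is false, so not Dia (q and r) is true.
  At u: Dia (q and r) requires q and r at some successor in {u, v}.
    At u: q and r is false.
    At v: q and r is false.
  So Dia (q and r) is false at u.

Yes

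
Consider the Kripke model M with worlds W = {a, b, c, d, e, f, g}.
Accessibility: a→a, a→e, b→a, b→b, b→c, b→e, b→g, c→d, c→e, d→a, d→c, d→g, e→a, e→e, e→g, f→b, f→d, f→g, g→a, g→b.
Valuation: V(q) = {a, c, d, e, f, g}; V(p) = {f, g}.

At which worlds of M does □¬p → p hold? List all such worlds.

b, d, e, f, g

Recall that □ψ holds at a world iff ψ holds at every accessible world, and ◇ψ holds iff ψ holds at some accessible world.
Let φ = □¬p → p. Evaluate φ at each world:
  a (successors {a, e}): φ is false.
  b (successors {a, b, c, e, g}): φ is true.
  c (successors {d, e}): φ is false.
  d (successors {a, c, g}): φ is true.
  e (successors {a, e, g}): φ is true.
  f (successors {b, d, g}): φ is true.
  g (successors {a, b}): φ is true.
For instance, at c:
  At c: □¬p is true, p is false, so □¬p → p is false.
    At c: □¬p requires ¬p at every successor {d, e}.
      At d: ¬p is true.
      At e: ¬p is true.
    So □¬p is true at c.
Satisfying worlds: {b, d, e, f, g}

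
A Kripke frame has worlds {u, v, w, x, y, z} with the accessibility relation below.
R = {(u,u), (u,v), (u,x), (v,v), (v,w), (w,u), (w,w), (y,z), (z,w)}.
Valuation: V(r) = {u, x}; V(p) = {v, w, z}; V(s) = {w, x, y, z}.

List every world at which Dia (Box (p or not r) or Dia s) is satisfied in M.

u, v, w, y, z

Let φ = Dia (Box (p or not r) or Dia s). Evaluate φ at each world:
  u (successors {u, v, x}): φ is true.
  v (successors {v, w}): φ is true.
  w (successors {u, w}): φ is true.
  x (successors ∅): φ is false.
  y (successors {z}): φ is true.
  z (successors {w}): φ is true.
For instance, at u:
  At u: Dia (Box (p or not r) or Dia s) requires Box (p or not r) or Dia s at some successor in {u, v, x}.
    Box (p or not r) or Dia s holds at u, so Dia (Box (p or not r) or Dia s) is true at u.
      At u: Box (p or not r) is false, Dia s is true, so Box (p or not r) or Dia s is true.
Satisfying worlds: {u, v, w, y, z}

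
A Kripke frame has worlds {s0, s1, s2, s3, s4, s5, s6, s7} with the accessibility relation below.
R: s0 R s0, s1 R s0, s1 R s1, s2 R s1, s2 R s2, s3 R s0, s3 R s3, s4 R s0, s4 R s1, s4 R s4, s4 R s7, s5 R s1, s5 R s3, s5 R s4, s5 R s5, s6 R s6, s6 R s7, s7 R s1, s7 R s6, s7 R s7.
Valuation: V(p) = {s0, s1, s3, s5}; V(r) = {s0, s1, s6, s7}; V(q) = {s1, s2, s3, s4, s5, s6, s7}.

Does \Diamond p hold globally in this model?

No

Let φ = \Diamond p. Evaluate φ at each world:
  s0 (successors {s0}): φ is true.
  s1 (successors {s0, s1}): φ is true.
  s2 (successors {s1, s2}): φ is true.
  s3 (successors {s0, s3}): φ is true.
  s4 (successors {s0, s1, s4, s7}): φ is true.
  s5 (successors {s1, s3, s4, s5}): φ is true.
  s6 (successors {s6, s7}): φ is false.
  s7 (successors {s1, s6, s7}): φ is true.
Detail at s6 (counterexample):
  At s6: \Diamond p requires p at some successor in {s6, s7}.
    At s6: p is false.
    At s7: p is false.
  So \Diamond p is false at s6.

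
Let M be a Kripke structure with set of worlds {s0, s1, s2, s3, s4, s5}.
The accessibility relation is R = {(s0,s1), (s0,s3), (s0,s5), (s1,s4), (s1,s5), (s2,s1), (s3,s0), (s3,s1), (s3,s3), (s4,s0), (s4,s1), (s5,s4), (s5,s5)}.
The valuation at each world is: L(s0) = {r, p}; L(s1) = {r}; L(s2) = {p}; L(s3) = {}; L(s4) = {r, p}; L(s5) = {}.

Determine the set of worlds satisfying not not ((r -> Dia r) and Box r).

s2, s4

Let φ = not not ((r -> Dia r) and Box r). Evaluate φ at each world:
  s0 (successors {s1, s3, s5}): φ is false.
  s1 (successors {s4, s5}): φ is false.
  s2 (successors {s1}): φ is true.
  s3 (successors {s0, s1, s3}): φ is false.
  s4 (successors {s0, s1}): φ is true.
  s5 (successors {s4, s5}): φ is false.
For instance, at s2:
  At s2: not ((r -> Dia r) and Box r) is false, so not not ((r -> Dia r) and Box r) is true.
    At s2: (r -> Dia r) and Box r is true, so not ((r -> Dia r) and Box r) is false.
      At s2: r -> Dia r is true, Box r is true, so (r -> Dia r) and Box r is true.
Satisfying worlds: {s2, s4}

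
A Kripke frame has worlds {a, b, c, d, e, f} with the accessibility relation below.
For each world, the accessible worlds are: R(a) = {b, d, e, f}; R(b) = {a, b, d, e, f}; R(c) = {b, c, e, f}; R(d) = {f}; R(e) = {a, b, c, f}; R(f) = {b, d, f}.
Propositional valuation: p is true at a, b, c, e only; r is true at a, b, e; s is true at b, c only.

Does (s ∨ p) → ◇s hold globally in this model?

Yes

Let φ = (s ∨ p) → ◇s. Evaluate φ at each world:
  a (successors {b, d, e, f}): φ is true.
  b (successors {a, b, d, e, f}): φ is true.
  c (successors {b, c, e, f}): φ is true.
  d (successors {f}): φ is true.
  e (successors {a, b, c, f}): φ is true.
  f (successors {b, d, f}): φ is true.
For instance, at a:
  At a: s ∨ p is true, ◇s is true, so (s ∨ p) → ◇s is true.
    At a: ◇s requires s at some successor in {b, d, e, f}.
      s holds at b, so ◇s is true at a.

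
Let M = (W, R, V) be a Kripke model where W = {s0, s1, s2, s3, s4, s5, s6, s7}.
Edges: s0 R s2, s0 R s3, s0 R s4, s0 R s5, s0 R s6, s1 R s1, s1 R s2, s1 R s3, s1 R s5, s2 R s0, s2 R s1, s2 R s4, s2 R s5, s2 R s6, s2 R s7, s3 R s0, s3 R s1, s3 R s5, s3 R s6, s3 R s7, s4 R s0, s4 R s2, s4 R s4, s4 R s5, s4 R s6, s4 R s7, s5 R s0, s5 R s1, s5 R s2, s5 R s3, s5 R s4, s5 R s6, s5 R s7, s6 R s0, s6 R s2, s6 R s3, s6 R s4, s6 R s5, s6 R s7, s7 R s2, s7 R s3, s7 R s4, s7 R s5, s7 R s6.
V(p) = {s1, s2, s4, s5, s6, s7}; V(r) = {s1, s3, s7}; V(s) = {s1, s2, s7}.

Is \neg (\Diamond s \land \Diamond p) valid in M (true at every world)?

Let φ = \neg (\Diamond s \land \Diamond p). Evaluate φ at each world:
  s0 (successors {s2, s3, s4, s5, s6}): φ is false.
  s1 (successors {s1, s2, s3, s5}): φ is false.
  s2 (successors {s0, s1, s4, s5, s6, s7}): φ is false.
  s3 (successors {s0, s1, s5, s6, s7}): φ is false.
  s4 (successors {s0, s2, s4, s5, s6, s7}): φ is false.
  s5 (successors {s0, s1, s2, s3, s4, s6, s7}): φ is false.
  s6 (successors {s0, s2, s3, s4, s5, s7}): φ is false.
  s7 (successors {s2, s3, s4, s5, s6}): φ is false.
Detail at s0 (counterexample):
  At s0: \Diamond s \land \Diamond p is true, so \neg (\Diamond s \land \Diamond p) is false.
    At s0: \Diamond s is true, \Diamond p is true, so \Diamond s \land \Diamond p is true.
      At s0: \Diamond s requires s at some successor in {s2, s3, s4, s5, s6}.
        s holds at s2, so \Diamond s is true at s0.
      At s0: \Diamond p requires p at some successor in {s2, s3, s4, s5, s6}.
        p holds at s2, so \Diamond p is true at s0.

No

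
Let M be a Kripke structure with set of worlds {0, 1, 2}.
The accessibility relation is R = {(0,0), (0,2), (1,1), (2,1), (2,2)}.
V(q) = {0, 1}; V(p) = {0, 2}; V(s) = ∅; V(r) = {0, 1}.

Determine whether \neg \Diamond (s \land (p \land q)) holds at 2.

Yes

Recall that \Diamond ψ holds at a world iff ψ holds at some accessible world.
At 2: \Diamond (s \land (p \land q)) is false, so \neg \Diamond (s \land (p \land q)) is true.
  At 2: \Diamond (s \land (p \land q)) requires s \land (p \land q) at some successor in {1, 2}.
    At 1: s \land (p \land q) is false.
    At 2: s \land (p \land q) is false.
  So \Diamond (s \land (p \land q)) is false at 2.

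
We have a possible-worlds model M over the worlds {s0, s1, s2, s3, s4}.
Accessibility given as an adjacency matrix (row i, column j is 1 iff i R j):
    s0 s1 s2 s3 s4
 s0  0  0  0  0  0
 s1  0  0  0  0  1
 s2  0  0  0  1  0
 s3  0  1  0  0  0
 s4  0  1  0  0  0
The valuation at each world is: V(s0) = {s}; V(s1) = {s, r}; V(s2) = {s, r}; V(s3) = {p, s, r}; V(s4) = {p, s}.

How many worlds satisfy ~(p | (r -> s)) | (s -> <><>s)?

Let φ = ~(p | (r -> s)) | (s -> <><>s). Evaluate φ at each world:
  s0 (successors ∅): φ is false.
  s1 (successors {s4}): φ is true.
  s2 (successors {s3}): φ is true.
  s3 (successors {s1}): φ is true.
  s4 (successors {s1}): φ is true.
For instance, at s2:
  At s2: ~(p | (r -> s)) is false, s -> <><>s is true, so ~(p | (r -> s)) | (s -> <><>s) is true.
    At s2: s is true, <><>s is true, so s -> <><>s is true.
      At s2: <><>s requires <>s at some successor in {s3}.
        <>s holds at s3, so <><>s is true at s2.
Satisfying worlds: {s1, s2, s3, s4}

4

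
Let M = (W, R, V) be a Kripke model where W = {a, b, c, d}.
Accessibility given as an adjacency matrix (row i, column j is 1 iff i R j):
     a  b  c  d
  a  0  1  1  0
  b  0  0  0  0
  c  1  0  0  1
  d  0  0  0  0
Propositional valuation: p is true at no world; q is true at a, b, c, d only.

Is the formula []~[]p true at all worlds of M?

No

Recall that []ψ holds at a world iff ψ holds at every accessible world, and <>ψ holds iff ψ holds at some accessible world.
Let φ = []~[]p. Evaluate φ at each world:
  a (successors {b, c}): φ is false.
  b (successors ∅): φ is true.
  c (successors {a, d}): φ is false.
  d (successors ∅): φ is true.
Detail at a (counterexample):
  At a: []~[]p requires ~[]p at every successor {b, c}.
    ~[]p fails at b, so []~[]p is false at a.
      At b: []p is true, so ~[]p is false.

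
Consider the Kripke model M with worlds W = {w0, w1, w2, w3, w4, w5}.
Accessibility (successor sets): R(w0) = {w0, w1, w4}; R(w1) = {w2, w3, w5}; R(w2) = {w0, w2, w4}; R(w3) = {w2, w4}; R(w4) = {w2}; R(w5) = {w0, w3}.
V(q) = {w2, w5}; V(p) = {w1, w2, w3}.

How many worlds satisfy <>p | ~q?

Recall that <>ψ holds at a world iff ψ holds at some accessible world.
Let φ = <>p | ~q. Evaluate φ at each world:
  w0 (successors {w0, w1, w4}): φ is true.
  w1 (successors {w2, w3, w5}): φ is true.
  w2 (successors {w0, w2, w4}): φ is true.
  w3 (successors {w2, w4}): φ is true.
  w4 (successors {w2}): φ is true.
  w5 (successors {w0, w3}): φ is true.
For instance, at w0:
  At w0: <>p is true, ~q is true, so <>p | ~q is true.
    At w0: <>p requires p at some successor in {w0, w1, w4}.
      p holds at w1, so <>p is true at w0.
Satisfying worlds: {w0, w1, w2, w3, w4, w5}

6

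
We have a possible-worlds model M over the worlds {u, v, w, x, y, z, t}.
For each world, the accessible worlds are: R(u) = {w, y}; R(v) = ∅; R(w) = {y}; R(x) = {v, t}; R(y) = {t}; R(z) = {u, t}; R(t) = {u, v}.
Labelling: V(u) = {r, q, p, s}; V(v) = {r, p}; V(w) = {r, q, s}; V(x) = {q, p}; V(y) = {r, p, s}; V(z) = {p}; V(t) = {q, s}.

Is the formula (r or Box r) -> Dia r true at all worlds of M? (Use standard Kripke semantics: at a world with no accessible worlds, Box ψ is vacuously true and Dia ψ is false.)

No

Let φ = (r or Box r) -> Dia r. Evaluate φ at each world:
  u (successors {w, y}): φ is true.
  v (successors ∅): φ is false.
  w (successors {y}): φ is true.
  x (successors {v, t}): φ is true.
  y (successors {t}): φ is false.
  z (successors {u, t}): φ is true.
  t (successors {u, v}): φ is true.
Detail at v (counterexample):
  At v: r or Box r is true, Dia r is false, so (r or Box r) -> Dia r is false.
    At v: r is true, Box r is true, so r or Box r is true.
      At v: no accessible worlds, so Box r holds vacuously.
    At v: no accessible worlds, so Dia r is false.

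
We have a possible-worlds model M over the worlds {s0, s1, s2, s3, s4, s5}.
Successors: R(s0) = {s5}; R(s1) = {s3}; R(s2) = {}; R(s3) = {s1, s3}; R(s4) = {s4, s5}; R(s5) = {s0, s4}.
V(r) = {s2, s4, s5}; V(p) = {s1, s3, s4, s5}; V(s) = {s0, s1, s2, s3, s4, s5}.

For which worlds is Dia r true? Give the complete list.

Let φ = Dia r. Evaluate φ at each world:
  s0 (successors {s5}): φ is true.
  s1 (successors {s3}): φ is false.
  s2 (successors ∅): φ is false.
  s3 (successors {s1, s3}): φ is false.
  s4 (successors {s4, s5}): φ is true.
  s5 (successors {s0, s4}): φ is true.
For instance, at s4:
  At s4: Dia r requires r at some successor in {s4, s5}.
    r holds at s4, so Dia r is true at s4.
Satisfying worlds: {s0, s4, s5}

s0, s4, s5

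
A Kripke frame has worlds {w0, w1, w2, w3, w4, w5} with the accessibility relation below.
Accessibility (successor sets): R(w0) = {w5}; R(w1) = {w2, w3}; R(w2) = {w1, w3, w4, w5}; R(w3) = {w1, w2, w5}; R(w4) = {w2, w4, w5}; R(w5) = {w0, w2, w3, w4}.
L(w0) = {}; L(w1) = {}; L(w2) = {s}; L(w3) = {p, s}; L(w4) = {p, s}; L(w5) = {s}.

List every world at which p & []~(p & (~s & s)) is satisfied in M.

w3, w4

Let φ = p & []~(p & (~s & s)). Evaluate φ at each world:
  w0 (successors {w5}): φ is false.
  w1 (successors {w2, w3}): φ is false.
  w2 (successors {w1, w3, w4, w5}): φ is false.
  w3 (successors {w1, w2, w5}): φ is true.
  w4 (successors {w2, w4, w5}): φ is true.
  w5 (successors {w0, w2, w3, w4}): φ is false.
For instance, at w0:
  At w0: p is false, []~(p & (~s & s)) is true, so p & []~(p & (~s & s)) is false.
    At w0: []~(p & (~s & s)) requires ~(p & (~s & s)) at every successor {w5}.
      At w5: ~(p & (~s & s)) is true.
    So []~(p & (~s & s)) is true at w0.
Satisfying worlds: {w3, w4}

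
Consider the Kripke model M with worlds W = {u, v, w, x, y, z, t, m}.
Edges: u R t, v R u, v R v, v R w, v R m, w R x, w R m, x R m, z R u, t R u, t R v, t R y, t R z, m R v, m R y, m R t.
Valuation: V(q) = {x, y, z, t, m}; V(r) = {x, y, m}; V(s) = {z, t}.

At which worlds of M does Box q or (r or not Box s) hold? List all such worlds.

u, v, w, x, y, z, t, m

Let φ = Box q or (r or not Box s). Evaluate φ at each world:
  u (successors {t}): φ is true.
  v (successors {u, v, w, m}): φ is true.
  w (successors {x, m}): φ is true.
  x (successors {m}): φ is true.
  y (successors ∅): φ is true.
  z (successors {u}): φ is true.
  t (successors {u, v, y, z}): φ is true.
  m (successors {v, y, t}): φ is true.
For instance, at t:
  At t: Box q is false, r or not Box s is true, so Box q or (r or not Box s) is true.
    At t: Box q requires q at every successor {u, v, y, z}.
      q fails at u, so Box q is false at t.
    At t: r is false, not Box s is true, so r or not Box s is true.
      At t: Box s is false, so not Box s is true.
Satisfying worlds: {u, v, w, x, y, z, t, m}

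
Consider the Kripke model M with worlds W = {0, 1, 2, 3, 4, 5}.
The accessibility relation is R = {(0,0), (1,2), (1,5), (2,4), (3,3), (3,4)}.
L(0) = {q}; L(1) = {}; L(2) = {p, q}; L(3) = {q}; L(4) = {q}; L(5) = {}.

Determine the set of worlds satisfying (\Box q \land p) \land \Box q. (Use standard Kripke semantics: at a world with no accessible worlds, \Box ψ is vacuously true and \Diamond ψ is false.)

Let φ = (\Box q \land p) \land \Box q. Evaluate φ at each world:
  0 (successors {0}): φ is false.
  1 (successors {2, 5}): φ is false.
  2 (successors {4}): φ is true.
  3 (successors {3, 4}): φ is false.
  4 (successors ∅): φ is false.
  5 (successors ∅): φ is false.
For instance, at 2:
  At 2: \Box q \land p is true, \Box q is true, so (\Box q \land p) \land \Box q is true.
    At 2: \Box q is true, p is true, so \Box q \land p is true.
      At 2: \Box q requires q at every successor {4}.
        At 4: q is true.
      So \Box q is true at 2.
    At 2: \Box q requires q at every successor {4}.
      At 4: q is true.
    So \Box q is true at 2.
Satisfying worlds: {2}

2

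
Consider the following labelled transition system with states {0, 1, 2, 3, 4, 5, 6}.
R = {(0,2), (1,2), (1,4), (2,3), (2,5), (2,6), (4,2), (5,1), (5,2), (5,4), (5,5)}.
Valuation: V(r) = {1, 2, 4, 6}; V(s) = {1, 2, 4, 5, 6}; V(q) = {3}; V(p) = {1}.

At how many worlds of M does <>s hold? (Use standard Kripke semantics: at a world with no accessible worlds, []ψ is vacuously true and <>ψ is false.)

5

Let φ = <>s. Evaluate φ at each world:
  0 (successors {2}): φ is true.
  1 (successors {2, 4}): φ is true.
  2 (successors {3, 5, 6}): φ is true.
  3 (successors ∅): φ is false.
  4 (successors {2}): φ is true.
  5 (successors {1, 2, 4, 5}): φ is true.
  6 (successors ∅): φ is false.
For instance, at 4:
  At 4: <>s requires s at some successor in {2}.
    s holds at 2, so <>s is true at 4.
Satisfying worlds: {0, 1, 2, 4, 5}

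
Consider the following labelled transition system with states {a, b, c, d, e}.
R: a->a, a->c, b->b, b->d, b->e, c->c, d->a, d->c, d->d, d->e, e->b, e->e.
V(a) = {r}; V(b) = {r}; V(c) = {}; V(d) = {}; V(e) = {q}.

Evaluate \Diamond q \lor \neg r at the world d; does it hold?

Yes

At d: \Diamond q is true, \neg r is true, so \Diamond q \lor \neg r is true.
  At d: \Diamond q requires q at some successor in {a, c, d, e}.
    q holds at e, so \Diamond q is true at d.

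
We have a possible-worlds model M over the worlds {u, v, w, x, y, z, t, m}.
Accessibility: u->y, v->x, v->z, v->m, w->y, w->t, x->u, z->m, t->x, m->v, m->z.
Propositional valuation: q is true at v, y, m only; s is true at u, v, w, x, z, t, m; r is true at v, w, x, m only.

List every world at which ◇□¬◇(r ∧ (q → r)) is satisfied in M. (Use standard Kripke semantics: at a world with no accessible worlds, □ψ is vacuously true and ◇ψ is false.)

Let φ = ◇□¬◇(r ∧ (q → r)). Evaluate φ at each world:
  u (successors {y}): φ is true.
  v (successors {x, z, m}): φ is true.
  w (successors {y, t}): φ is true.
  x (successors {u}): φ is true.
  y (successors ∅): φ is false.
  z (successors {m}): φ is false.
  t (successors {x}): φ is true.
  m (successors {v, z}): φ is false.
For instance, at x:
  At x: ◇□¬◇(r ∧ (q → r)) requires □¬◇(r ∧ (q → r)) at some successor in {u}.
    □¬◇(r ∧ (q → r)) holds at u, so ◇□¬◇(r ∧ (q → r)) is true at x.
      At u: □¬◇(r ∧ (q → r)) requires ¬◇(r ∧ (q → r)) at every successor {y}.
        At y: ¬◇(r ∧ (q → r)) is true.
      So □¬◇(r ∧ (q → r)) is true at u.
Satisfying worlds: {u, v, w, x, t}

u, v, w, x, t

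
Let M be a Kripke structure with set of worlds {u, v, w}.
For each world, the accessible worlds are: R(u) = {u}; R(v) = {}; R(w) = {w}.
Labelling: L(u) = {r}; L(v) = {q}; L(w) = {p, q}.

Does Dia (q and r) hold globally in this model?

No

Recall that Dia ψ holds at a world iff ψ holds at some accessible world.
Let φ = Dia (q and r). Evaluate φ at each world:
  u (successors {u}): φ is false.
  v (successors ∅): φ is false.
  w (successors {w}): φ is false.
Detail at u (counterexample):
  At u: Dia (q and r) requires q and r at some successor in {u}.
    At u: q and r is false.
  So Dia (q and r) is false at u.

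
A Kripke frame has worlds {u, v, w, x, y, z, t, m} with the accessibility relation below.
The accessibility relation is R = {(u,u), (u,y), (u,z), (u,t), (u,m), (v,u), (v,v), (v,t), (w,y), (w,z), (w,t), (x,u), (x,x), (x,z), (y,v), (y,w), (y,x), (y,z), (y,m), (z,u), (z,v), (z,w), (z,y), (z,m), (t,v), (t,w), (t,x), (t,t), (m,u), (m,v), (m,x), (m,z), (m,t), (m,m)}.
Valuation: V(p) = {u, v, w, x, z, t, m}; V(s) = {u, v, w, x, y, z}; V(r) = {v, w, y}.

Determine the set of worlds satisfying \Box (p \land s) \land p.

x

Recall that \Box ψ holds at a world iff ψ holds at every accessible world, and \Diamond ψ holds iff ψ holds at some accessible world.
Let φ = \Box (p \land s) \land p. Evaluate φ at each world:
  u (successors {u, y, z, t, m}): φ is false.
  v (successors {u, v, t}): φ is false.
  w (successors {y, z, t}): φ is false.
  x (successors {u, x, z}): φ is true.
  y (successors {v, w, x, z, m}): φ is false.
  z (successors {u, v, w, y, m}): φ is false.
  t (successors {v, w, x, t}): φ is false.
  m (successors {u, v, x, z, t, m}): φ is false.
For instance, at v:
  At v: \Box (p \land s) is false, p is true, so \Box (p \land s) \land p is false.
    At v: \Box (p \land s) requires p \land s at every successor {u, v, t}.
      p \land s fails at t, so \Box (p \land s) is false at v.
Satisfying worlds: {x}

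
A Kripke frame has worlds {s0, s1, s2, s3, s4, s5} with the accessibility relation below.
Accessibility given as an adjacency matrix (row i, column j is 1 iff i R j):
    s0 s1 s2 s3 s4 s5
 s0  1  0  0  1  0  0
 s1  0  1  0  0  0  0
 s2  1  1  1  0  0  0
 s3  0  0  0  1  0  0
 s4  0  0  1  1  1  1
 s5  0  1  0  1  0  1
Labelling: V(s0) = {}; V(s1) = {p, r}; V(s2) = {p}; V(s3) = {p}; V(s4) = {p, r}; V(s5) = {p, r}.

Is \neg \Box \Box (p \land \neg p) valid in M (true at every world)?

Yes

Let φ = \neg \Box \Box (p \land \neg p). Evaluate φ at each world:
  s0 (successors {s0, s3}): φ is true.
  s1 (successors {s1}): φ is true.
  s2 (successors {s0, s1, s2}): φ is true.
  s3 (successors {s3}): φ is true.
  s4 (successors {s2, s3, s4, s5}): φ is true.
  s5 (successors {s1, s3, s5}): φ is true.
For instance, at s3:
  At s3: \Box \Box (p \land \neg p) is false, so \neg \Box \Box (p \land \neg p) is true.
    At s3: \Box \Box (p \land \neg p) requires \Box (p \land \neg p) at every successor {s3}.
      \Box (p \land \neg p) fails at s3, so \Box \Box (p \land \neg p) is false at s3.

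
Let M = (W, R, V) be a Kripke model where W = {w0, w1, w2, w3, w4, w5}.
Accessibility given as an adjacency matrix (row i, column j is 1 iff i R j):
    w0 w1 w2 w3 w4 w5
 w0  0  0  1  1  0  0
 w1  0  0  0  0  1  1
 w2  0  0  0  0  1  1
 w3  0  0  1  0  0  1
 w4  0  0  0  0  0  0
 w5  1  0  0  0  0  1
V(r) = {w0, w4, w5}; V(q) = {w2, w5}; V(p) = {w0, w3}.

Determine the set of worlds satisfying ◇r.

w1, w2, w3, w5

Let φ = ◇r. Evaluate φ at each world:
  w0 (successors {w2, w3}): φ is false.
  w1 (successors {w4, w5}): φ is true.
  w2 (successors {w4, w5}): φ is true.
  w3 (successors {w2, w5}): φ is true.
  w4 (successors ∅): φ is false.
  w5 (successors {w0, w5}): φ is true.
For instance, at w1:
  At w1: ◇r requires r at some successor in {w4, w5}.
    r holds at w4, so ◇r is true at w1.
Satisfying worlds: {w1, w2, w3, w5}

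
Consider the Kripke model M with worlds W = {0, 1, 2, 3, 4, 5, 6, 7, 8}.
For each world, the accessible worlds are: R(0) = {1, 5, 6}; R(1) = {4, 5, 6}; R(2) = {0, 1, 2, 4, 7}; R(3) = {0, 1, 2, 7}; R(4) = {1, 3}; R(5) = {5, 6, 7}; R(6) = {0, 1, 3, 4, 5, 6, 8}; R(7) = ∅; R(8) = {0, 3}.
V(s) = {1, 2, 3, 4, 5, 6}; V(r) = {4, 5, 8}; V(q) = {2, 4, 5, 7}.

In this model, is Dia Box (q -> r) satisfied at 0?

Yes

At 0: Dia Box (q -> r) requires Box (q -> r) at some successor in {1, 5, 6}.
  Box (q -> r) holds at 1, so Dia Box (q -> r) is true at 0.
    At 1: Box (q -> r) requires q -> r at every successor {4, 5, 6}.
      At 4: q -> r is true.
      At 5: q -> r is true.
      At 6: q -> r is true.
    So Box (q -> r) is true at 1.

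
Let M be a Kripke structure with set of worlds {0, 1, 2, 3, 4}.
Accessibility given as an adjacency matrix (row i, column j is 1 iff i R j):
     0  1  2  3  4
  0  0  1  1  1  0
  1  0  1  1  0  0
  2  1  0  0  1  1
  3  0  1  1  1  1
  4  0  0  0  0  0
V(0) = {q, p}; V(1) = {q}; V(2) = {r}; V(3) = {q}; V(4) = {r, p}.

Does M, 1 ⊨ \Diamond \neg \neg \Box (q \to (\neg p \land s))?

At 1: \Diamond \neg \neg \Box (q \to (\neg p \land s)) requires \neg \neg \Box (q \to (\neg p \land s)) at some successor in {1, 2}.
  At 1: \neg \neg \Box (q \to (\neg p \land s)) is false.
  At 2: \neg \neg \Box (q \to (\neg p \land s)) is false.
So \Diamond \neg \neg \Box (q \to (\neg p \land s)) is false at 1.

No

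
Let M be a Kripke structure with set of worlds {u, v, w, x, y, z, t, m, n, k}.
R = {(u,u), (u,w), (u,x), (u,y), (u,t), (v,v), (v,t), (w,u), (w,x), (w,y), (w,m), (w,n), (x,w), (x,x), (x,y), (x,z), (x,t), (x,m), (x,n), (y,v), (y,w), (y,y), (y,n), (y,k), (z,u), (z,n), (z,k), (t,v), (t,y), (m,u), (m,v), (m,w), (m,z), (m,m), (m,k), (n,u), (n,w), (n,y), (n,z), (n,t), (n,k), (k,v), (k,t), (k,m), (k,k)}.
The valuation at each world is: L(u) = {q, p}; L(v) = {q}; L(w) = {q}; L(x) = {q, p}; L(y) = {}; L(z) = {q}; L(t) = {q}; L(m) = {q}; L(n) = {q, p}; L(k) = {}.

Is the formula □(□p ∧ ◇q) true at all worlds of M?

No

Let φ = □(□p ∧ ◇q). Evaluate φ at each world:
  u (successors {u, w, x, y, t}): φ is false.
  v (successors {v, t}): φ is false.
  w (successors {u, x, y, m, n}): φ is false.
  x (successors {w, x, y, z, t, m, n}): φ is false.
  y (successors {v, w, y, n, k}): φ is false.
  z (successors {u, n, k}): φ is false.
  t (successors {v, y}): φ is false.
  m (successors {u, v, w, z, m, k}): φ is false.
  n (successors {u, w, y, z, t, k}): φ is false.
  k (successors {v, t, m, k}): φ is false.
Detail at u (counterexample):
  At u: □(□p ∧ ◇q) requires □p ∧ ◇q at every successor {u, w, x, y, t}.
    □p ∧ ◇q fails at u, so □(□p ∧ ◇q) is false at u.
      At u: □p is false, ◇q is true, so □p ∧ ◇q is false.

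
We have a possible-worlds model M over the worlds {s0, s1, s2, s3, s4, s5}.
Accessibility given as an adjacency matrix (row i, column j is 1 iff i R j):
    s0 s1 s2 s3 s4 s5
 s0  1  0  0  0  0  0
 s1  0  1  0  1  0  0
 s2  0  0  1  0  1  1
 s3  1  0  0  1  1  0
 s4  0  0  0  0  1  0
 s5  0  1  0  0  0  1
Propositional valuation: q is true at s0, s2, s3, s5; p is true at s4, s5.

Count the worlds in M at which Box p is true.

1

Recall that Box ψ holds at a world iff ψ holds at every accessible world, and Dia ψ holds iff ψ holds at some accessible world.
Let φ = Box p. Evaluate φ at each world:
  s0 (successors {s0}): φ is false.
  s1 (successors {s1, s3}): φ is false.
  s2 (successors {s2, s4, s5}): φ is false.
  s3 (successors {s0, s3, s4}): φ is false.
  s4 (successors {s4}): φ is true.
  s5 (successors {s1, s5}): φ is false.
For instance, at s2:
  At s2: Box p requires p at every successor {s2, s4, s5}.
    p fails at s2, so Box p is false at s2.
Satisfying worlds: {s4}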